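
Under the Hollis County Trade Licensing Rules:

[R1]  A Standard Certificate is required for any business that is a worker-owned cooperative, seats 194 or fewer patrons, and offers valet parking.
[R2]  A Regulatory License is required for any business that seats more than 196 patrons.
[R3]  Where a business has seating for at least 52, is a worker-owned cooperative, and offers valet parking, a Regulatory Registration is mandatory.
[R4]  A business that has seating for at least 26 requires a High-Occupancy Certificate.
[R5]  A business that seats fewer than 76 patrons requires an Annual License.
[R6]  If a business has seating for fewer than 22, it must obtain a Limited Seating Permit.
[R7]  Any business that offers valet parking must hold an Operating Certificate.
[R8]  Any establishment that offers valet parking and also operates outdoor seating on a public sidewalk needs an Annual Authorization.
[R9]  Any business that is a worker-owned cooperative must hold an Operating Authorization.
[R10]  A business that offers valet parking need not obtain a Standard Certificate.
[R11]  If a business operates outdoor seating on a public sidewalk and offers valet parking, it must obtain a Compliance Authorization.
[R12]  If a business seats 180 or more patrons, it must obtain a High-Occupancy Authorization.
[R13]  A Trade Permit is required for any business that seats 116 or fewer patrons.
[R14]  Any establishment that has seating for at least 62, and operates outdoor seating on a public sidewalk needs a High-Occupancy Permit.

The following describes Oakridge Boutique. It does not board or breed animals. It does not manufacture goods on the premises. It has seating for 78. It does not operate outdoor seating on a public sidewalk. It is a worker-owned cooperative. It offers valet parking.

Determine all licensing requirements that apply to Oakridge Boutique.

High-Occupancy Certificate, Operating Authorization, Operating Certificate, Regulatory Registration, Trade Permit

[R1] is a worker-owned cooperative; seating 78 ≤ 194; offers valet parking → Standard Certificate required.
[R2] seating 78 ≤ 196 → Regulatory License not required.
[R3] seating 78 ≥ 52; is a worker-owned cooperative; offers valet parking → Regulatory Registration required.
[R4] seating 78 ≥ 26 → High-Occupancy Certificate required.
[R5] seating 78 ≥ 76 → Annual License not required.
[R6] seating 78 ≥ 22 → Limited Seating Permit not required.
[R7] offers valet parking → Operating Certificate required.
[R8] offers valet parking; does not operate outdoor seating on a public sidewalk → Annual Authorization not required.
[R9] is a worker-owned cooperative → Operating Authorization required.
[R10] offers valet parking → exempt from Standard Certificate.
[R11] does not operate outdoor seating on a public sidewalk; offers valet parking → Compliance Authorization not required.
[R12] seating 78 < 180 → High-Occupancy Authorization not required.
[R13] seating 78 ≤ 116 → Trade Permit required.
[R14] seating 78 ≥ 62; does not operate outdoor seating on a public sidewalk → High-Occupancy Permit not required.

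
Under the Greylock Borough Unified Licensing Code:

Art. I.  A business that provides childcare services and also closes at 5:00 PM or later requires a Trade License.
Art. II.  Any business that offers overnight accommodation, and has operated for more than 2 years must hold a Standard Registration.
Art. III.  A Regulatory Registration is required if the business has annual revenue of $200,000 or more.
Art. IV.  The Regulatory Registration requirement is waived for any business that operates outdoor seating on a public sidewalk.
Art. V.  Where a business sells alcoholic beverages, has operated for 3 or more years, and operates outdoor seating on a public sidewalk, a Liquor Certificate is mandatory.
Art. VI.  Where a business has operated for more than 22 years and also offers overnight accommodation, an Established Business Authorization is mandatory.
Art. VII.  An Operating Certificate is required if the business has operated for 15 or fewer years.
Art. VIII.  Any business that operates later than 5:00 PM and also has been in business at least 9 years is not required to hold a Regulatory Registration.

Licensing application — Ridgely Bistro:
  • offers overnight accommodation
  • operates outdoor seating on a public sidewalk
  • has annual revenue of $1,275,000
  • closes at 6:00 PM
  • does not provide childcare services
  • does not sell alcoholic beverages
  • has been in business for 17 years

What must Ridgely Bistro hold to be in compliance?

Standard Registration

Art. I. does not provide childcare services; closes 6:00 PM, after 5:00 PM → Trade License not required.
Art. II. offers overnight accommodation; years in business 17 > 2 → Standard Registration required.
Art. III. revenue $1,275,000 ≥ $200,000 → Regulatory Registration required.
Art. IV. operates outdoor seating on a public sidewalk → exempt from Regulatory Registration.
Art. V. does not sell alcoholic beverages; years in business 17 ≥ 3; operates outdoor seating on a public sidewalk → Liquor Certificate not required.
Art. VI. years in business 17 ≤ 22; offers overnight accommodation → Established Business Authorization not required.
Art. VII. years in business 17 > 15 → Operating Certificate not required.
Art. VIII. closes 6:00 PM, after 5:00 PM; years in business 17 ≥ 9 → exempt from Regulatory Registration.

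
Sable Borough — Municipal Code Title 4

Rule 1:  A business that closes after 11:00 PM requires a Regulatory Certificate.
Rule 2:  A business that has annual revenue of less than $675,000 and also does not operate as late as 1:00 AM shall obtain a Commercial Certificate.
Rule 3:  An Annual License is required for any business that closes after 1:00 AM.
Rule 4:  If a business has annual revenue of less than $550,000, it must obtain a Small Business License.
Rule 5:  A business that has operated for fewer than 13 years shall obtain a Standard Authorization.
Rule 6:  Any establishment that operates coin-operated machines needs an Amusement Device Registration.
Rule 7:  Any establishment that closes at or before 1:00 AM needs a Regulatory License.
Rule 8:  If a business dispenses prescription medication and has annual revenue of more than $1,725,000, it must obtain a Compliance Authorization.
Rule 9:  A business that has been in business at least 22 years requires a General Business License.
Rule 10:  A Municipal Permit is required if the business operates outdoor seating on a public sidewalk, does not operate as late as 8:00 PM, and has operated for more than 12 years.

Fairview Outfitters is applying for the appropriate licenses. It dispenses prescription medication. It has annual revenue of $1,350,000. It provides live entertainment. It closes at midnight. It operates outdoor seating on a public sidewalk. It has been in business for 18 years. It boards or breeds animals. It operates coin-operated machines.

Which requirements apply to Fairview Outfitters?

Amusement Device Registration, Regulatory Certificate, Regulatory License

Rule 1: closes midnight, after 11:00 PM → Regulatory Certificate required.
Rule 2: revenue $1,350,000 ≥ $675,000; closes midnight, at/before 1:00 AM → Commercial Certificate not required.
Rule 3: closes midnight, at/before 1:00 AM → Annual License not required.
Rule 4: revenue $1,350,000 ≥ $550,000 → Small Business License not required.
Rule 5: years in business 18 ≥ 13 → Standard Authorization not required.
Rule 6: operates coin-operated machines → Amusement Device Registration required.
Rule 7: closes midnight, at/before 1:00 AM → Regulatory License required.
Rule 8: dispenses prescription medication; revenue $1,350,000 ≤ $1,725,000 → Compliance Authorization not required.
Rule 9: years in business 18 < 22 → General Business License not required.
Rule 10: operates outdoor seating on a public sidewalk; closes midnight, after 8:00 PM; years in business 18 > 12 → Municipal Permit not required.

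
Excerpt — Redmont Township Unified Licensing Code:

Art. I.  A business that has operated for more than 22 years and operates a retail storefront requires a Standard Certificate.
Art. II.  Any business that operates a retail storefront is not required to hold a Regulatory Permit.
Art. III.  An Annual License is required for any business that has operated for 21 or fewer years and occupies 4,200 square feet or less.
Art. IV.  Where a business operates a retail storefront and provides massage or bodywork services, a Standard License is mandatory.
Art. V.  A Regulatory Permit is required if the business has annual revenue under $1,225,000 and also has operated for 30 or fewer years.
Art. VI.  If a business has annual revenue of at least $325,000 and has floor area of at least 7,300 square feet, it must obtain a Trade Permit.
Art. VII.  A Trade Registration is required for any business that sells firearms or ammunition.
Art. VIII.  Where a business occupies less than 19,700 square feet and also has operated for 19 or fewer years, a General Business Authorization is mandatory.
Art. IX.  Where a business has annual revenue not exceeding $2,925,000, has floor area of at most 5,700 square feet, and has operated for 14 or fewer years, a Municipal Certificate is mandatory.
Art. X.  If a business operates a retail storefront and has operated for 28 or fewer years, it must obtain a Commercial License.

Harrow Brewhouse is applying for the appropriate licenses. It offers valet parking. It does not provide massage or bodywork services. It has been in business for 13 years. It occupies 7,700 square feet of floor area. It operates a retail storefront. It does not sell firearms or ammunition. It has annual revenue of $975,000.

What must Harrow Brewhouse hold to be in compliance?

Art. I. years in business 13 ≤ 22; operates a retail storefront → Standard Certificate not required.
Art. II. operates a retail storefront → exempt from Regulatory Permit.
Art. III. years in business 13 ≤ 21; floor area 7,700 square feet > 4,200 square feet → Annual License not required.
Art. IV. operates a retail storefront; does not provide massage or bodywork services → Standard License not required.
Art. V. revenue $975,000 < $1,225,000; years in business 13 ≤ 30 → Regulatory Permit required.
Art. VI. revenue $975,000 ≥ $325,000; floor area 7,700 square feet ≥ 7,300 square feet → Trade Permit required.
Art. VII. does not sell firearms or ammunition → Trade Registration not required.
Art. VIII. floor area 7,700 square feet < 19,700 square feet; years in business 13 ≤ 19 → General Business Authorization required.
Art. IX. revenue $975,000 ≤ $2,925,000; floor area 7,700 square feet > 5,700 square feet; years in business 13 ≤ 14 → Municipal Certificate not required.
Art. X. operates a retail storefront; years in business 13 ≤ 28 → Commercial License required.

Commercial License, General Business Authorization, Trade Permit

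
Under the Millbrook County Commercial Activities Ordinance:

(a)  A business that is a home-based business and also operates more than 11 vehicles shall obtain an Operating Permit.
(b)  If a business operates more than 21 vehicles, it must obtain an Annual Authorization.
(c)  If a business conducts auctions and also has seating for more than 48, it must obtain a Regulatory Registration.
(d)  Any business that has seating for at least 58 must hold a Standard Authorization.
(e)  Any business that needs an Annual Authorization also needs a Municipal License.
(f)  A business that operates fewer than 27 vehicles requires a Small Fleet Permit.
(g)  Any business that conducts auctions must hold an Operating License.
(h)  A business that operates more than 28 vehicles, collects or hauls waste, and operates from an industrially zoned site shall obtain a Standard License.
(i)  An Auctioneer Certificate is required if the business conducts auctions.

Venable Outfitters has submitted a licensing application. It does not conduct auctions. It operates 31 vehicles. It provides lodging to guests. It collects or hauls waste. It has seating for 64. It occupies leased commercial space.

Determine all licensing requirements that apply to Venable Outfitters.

(a) occupies leased commercial space (not: is a home-based business); vehicles 31 > 11 → Operating Permit not required.
(b) vehicles 31 > 21 → Annual Authorization required.
(c) does not conduct auctions; seating 64 > 48 → Regulatory Registration not required.
(d) seating 64 ≥ 58 → Standard Authorization required.
(e) Annual Authorization is required → Municipal License also required.
(f) vehicles 31 ≥ 27 → Small Fleet Permit not required.
(g) does not conduct auctions → Operating License not required.
(h) vehicles 31 > 28; collects or hauls waste; occupies leased commercial space (not: operates from an industrially zoned site) → Standard License not required.
(i) does not conduct auctions → Auctioneer Certificate not required.

Annual Authorization, Municipal License, Standard Authorization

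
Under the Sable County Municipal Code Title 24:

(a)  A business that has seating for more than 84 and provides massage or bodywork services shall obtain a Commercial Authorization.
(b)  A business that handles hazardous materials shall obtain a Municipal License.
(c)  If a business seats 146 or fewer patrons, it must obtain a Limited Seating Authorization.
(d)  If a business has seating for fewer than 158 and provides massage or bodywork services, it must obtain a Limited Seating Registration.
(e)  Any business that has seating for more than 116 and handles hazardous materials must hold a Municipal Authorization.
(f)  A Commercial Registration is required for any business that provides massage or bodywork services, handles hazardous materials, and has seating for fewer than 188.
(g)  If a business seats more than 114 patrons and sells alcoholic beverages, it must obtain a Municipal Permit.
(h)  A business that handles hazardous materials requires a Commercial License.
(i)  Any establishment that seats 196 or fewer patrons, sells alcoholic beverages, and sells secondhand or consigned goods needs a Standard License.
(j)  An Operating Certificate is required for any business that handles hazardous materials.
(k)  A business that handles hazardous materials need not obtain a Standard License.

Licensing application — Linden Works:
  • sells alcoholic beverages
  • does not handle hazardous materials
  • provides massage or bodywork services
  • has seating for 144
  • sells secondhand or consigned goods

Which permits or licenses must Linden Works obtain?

Commercial Authorization, Limited Seating Authorization, Limited Seating Registration, Municipal Permit, Standard License

(a) seating 144 > 84; provides massage or bodywork services → Commercial Authorization required.
(b) does not handle hazardous materials → Municipal License not required.
(c) seating 144 ≤ 146 → Limited Seating Authorization required.
(d) seating 144 < 158; provides massage or bodywork services → Limited Seating Registration required.
(e) seating 144 > 116; does not handle hazardous materials → Municipal Authorization not required.
(f) provides massage or bodywork services; does not handle hazardous materials; seating 144 < 188 → Commercial Registration not required.
(g) seating 144 > 114; sells alcoholic beverages → Municipal Permit required.
(h) does not handle hazardous materials → Commercial License not required.
(i) seating 144 ≤ 196; sells alcoholic beverages; sells secondhand or consigned goods → Standard License required.
(j) does not handle hazardous materials → Operating Certificate not required.
(k) does not handle hazardous materials → Standard License exemption does not apply.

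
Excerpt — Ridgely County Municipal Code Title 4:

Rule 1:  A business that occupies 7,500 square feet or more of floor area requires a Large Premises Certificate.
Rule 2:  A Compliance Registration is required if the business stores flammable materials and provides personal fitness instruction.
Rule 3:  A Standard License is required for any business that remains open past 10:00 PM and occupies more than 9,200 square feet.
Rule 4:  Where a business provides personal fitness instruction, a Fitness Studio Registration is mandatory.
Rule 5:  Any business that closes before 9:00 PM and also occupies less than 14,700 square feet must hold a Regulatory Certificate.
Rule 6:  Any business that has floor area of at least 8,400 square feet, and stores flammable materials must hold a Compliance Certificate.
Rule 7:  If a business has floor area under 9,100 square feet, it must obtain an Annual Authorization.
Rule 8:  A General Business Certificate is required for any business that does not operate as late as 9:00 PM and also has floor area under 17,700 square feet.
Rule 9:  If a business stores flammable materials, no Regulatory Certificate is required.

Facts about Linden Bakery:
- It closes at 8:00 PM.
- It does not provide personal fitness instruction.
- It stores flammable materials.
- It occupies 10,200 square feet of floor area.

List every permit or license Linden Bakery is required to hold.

Rule 1: floor area 10,200 square feet ≥ 7,500 square feet → Large Premises Certificate required.
Rule 2: stores flammable materials; does not provide personal fitness instruction → Compliance Registration not required.
Rule 3: closes 8:00 PM, at/before 10:00 PM; floor area 10,200 square feet > 9,200 square feet → Standard License not required.
Rule 4: does not provide personal fitness instruction → Fitness Studio Registration not required.
Rule 5: closes 8:00 PM, at/before 9:00 PM; floor area 10,200 square feet < 14,700 square feet → Regulatory Certificate required.
Rule 6: floor area 10,200 square feet ≥ 8,400 square feet; stores flammable materials → Compliance Certificate required.
Rule 7: floor area 10,200 square feet ≥ 9,100 square feet → Annual Authorization not required.
Rule 8: closes 8:00 PM, at/before 9:00 PM; floor area 10,200 square feet < 17,700 square feet → General Business Certificate required.
Rule 9: stores flammable materials → exempt from Regulatory Certificate.

Compliance Certificate, General Business Certificate, Large Premises Certificate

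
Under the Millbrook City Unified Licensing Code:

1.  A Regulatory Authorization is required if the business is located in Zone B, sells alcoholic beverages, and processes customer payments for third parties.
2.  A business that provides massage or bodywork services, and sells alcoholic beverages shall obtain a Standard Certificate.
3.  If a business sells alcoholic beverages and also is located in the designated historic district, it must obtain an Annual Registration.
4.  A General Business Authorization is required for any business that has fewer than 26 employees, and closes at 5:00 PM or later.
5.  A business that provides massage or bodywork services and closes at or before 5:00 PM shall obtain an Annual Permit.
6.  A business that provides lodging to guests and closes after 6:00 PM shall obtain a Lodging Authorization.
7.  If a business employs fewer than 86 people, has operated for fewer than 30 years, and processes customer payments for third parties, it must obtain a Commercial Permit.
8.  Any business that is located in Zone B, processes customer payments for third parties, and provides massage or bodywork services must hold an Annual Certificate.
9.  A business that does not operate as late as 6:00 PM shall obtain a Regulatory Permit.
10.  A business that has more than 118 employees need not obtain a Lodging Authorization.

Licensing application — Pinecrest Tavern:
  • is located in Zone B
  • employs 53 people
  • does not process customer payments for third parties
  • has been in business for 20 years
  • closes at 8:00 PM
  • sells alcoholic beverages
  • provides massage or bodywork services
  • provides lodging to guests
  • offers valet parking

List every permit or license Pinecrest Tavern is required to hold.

Lodging Authorization, Standard Certificate

1. is located in Zone B; sells alcoholic beverages; does not process customer payments for third parties → Regulatory Authorization not required.
2. provides massage or bodywork services; sells alcoholic beverages → Standard Certificate required.
3. sells alcoholic beverages; is located in Zone B (not: is located in the designated historic district) → Annual Registration not required.
4. employees 53 ≥ 26; closes 8:00 PM, after 5:00 PM → General Business Authorization not required.
5. provides massage or bodywork services; closes 8:00 PM, after 5:00 PM → Annual Permit not required.
6. provides lodging to guests; closes 8:00 PM, after 6:00 PM → Lodging Authorization required.
7. employees 53 < 86; years in business 20 < 30; does not process customer payments for third parties → Commercial Permit not required.
8. is located in Zone B; does not process customer payments for third parties; provides massage or bodywork services → Annual Certificate not required.
9. closes 8:00 PM, after 6:00 PM → Regulatory Permit not required.
10. employees 53 ≤ 118 → Lodging Authorization exemption does not apply.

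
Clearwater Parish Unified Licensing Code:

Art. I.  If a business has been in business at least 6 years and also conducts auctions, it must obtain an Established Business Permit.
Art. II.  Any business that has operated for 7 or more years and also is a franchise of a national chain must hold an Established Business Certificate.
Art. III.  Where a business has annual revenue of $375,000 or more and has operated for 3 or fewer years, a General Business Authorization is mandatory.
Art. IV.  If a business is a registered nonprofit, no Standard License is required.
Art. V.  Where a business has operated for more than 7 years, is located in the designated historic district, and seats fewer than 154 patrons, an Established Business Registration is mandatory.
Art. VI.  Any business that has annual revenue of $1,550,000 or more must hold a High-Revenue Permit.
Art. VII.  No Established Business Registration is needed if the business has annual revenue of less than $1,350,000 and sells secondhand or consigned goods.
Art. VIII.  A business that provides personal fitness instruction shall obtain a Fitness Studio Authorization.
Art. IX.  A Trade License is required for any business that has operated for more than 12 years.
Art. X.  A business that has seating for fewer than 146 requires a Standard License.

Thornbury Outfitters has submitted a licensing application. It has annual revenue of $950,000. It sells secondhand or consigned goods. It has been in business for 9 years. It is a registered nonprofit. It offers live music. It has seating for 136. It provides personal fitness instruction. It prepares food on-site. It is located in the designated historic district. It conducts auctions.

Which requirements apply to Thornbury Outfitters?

Art. I. years in business 9 ≥ 6; conducts auctions → Established Business Permit required.
Art. II. years in business 9 ≥ 7; is a registered nonprofit (not: is a franchise of a national chain) → Established Business Certificate not required.
Art. III. revenue $950,000 ≥ $375,000; years in business 9 > 3 → General Business Authorization not required.
Art. IV. is a registered nonprofit → exempt from Standard License.
Art. V. years in business 9 > 7; is located in the designated historic district; seating 136 < 154 → Established Business Registration required.
Art. VI. revenue $950,000 < $1,550,000 → High-Revenue Permit not required.
Art. VII. revenue $950,000 < $1,350,000; sells secondhand or consigned goods → exempt from Established Business Registration.
Art. VIII. provides personal fitness instruction → Fitness Studio Authorization required.
Art. IX. years in business 9 ≤ 12 → Trade License not required.
Art. X. seating 136 < 146 → Standard License required.

Established Business Permit, Fitness Studio Authorization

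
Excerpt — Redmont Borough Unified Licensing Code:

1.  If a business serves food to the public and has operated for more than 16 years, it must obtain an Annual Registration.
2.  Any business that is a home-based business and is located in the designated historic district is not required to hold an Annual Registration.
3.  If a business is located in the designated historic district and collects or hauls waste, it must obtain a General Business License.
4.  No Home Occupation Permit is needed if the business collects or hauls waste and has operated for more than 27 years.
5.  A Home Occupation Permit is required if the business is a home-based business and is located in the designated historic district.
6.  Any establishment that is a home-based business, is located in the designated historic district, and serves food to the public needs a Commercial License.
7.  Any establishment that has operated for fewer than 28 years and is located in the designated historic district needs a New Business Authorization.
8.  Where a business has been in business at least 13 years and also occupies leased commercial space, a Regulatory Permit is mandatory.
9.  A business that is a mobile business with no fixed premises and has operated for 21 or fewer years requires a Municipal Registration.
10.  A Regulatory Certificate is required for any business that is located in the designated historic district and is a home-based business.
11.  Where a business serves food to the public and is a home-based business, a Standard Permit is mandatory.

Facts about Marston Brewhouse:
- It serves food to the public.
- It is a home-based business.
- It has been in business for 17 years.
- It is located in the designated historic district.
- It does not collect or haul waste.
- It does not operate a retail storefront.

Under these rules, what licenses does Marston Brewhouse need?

Commercial License, Home Occupation Permit, New Business Authorization, Regulatory Certificate, Standard Permit

1. serves food to the public; years in business 17 > 16 → Annual Registration required.
2. is a home-based business; is located in the designated historic district → exempt from Annual Registration.
3. is located in the designated historic district; does not collect or haul waste → General Business License not required.
4. does not collect or haul waste; years in business 17 ≤ 27 → Home Occupation Permit exemption does not apply.
5. is a home-based business; is located in the designated historic district → Home Occupation Permit required.
6. is a home-based business; is located in the designated historic district; serves food to the public → Commercial License required.
7. years in business 17 < 28; is located in the designated historic district → New Business Authorization required.
8. years in business 17 ≥ 13; is a home-based business (not: occupies leased commercial space) → Regulatory Permit not required.
9. is a home-based business (not: is a mobile business with no fixed premises); years in business 17 ≤ 21 → Municipal Registration not required.
10. is located in the designated historic district; is a home-based business → Regulatory Certificate required.
11. serves food to the public; is a home-based business → Standard Permit required.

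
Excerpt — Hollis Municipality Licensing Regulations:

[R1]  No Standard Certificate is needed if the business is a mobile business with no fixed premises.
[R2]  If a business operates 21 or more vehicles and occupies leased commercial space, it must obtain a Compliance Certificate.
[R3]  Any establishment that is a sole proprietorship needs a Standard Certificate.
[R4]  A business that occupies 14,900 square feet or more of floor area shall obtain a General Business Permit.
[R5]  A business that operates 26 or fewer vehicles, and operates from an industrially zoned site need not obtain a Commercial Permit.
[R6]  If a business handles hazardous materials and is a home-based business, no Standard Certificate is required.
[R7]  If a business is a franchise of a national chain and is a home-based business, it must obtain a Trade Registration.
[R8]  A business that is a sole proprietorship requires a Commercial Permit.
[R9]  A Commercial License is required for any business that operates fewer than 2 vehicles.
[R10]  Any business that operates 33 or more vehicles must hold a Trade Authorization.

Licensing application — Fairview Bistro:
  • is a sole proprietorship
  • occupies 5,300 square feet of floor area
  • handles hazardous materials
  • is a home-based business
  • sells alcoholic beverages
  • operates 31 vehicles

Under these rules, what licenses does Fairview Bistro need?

Commercial Permit

[R1] is a home-based business (not: is a mobile business with no fixed premises) → Standard Certificate exemption does not apply.
[R2] vehicles 31 ≥ 21; is a home-based business (not: occupies leased commercial space) → Compliance Certificate not required.
[R3] is a sole proprietorship → Standard Certificate required.
[R4] floor area 5,300 square feet < 14,900 square feet → General Business Permit not required.
[R5] vehicles 31 > 26; is a home-based business (not: operates from an industrially zoned site) → Commercial Permit exemption does not apply.
[R6] handles hazardous materials; is a home-based business → exempt from Standard Certificate.
[R7] is a sole proprietorship (not: is a franchise of a national chain); is a home-based business → Trade Registration not required.
[R8] is a sole proprietorship → Commercial Permit required.
[R9] vehicles 31 ≥ 2 → Commercial License not required.
[R10] vehicles 31 < 33 → Trade Authorization not required.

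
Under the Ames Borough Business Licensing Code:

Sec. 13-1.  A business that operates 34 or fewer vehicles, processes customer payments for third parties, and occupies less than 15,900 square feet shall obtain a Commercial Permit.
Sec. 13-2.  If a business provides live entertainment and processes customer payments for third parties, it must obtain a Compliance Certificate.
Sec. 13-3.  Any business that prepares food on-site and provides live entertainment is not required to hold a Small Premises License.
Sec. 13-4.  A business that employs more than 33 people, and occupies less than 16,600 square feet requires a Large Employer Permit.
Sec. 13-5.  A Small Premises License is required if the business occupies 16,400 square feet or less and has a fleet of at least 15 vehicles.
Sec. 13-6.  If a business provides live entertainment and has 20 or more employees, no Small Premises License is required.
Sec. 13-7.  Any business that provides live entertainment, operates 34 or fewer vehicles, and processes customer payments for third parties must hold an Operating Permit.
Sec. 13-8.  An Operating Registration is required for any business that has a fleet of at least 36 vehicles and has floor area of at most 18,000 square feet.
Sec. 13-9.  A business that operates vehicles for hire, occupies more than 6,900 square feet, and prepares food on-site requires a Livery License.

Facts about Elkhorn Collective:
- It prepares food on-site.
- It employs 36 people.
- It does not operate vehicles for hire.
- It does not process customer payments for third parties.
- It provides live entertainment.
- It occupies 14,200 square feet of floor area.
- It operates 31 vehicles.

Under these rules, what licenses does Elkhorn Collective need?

Sec. 13-1. vehicles 31 ≤ 34; does not process customer payments for third parties; floor area 14,200 square feet < 15,900 square feet → Commercial Permit not required.
Sec. 13-2. provides live entertainment; does not process customer payments for third parties → Compliance Certificate not required.
Sec. 13-3. prepares food on-site; provides live entertainment → exempt from Small Premises License.
Sec. 13-4. employees 36 > 33; floor area 14,200 square feet < 16,600 square feet → Large Employer Permit required.
Sec. 13-5. floor area 14,200 square feet ≤ 16,400 square feet; vehicles 31 ≥ 15 → Small Premises License required.
Sec. 13-6. provides live entertainment; employees 36 ≥ 20 → exempt from Small Premises License.
Sec. 13-7. provides live entertainment; vehicles 31 ≤ 34; does not process customer payments for third parties → Operating Permit not required.
Sec. 13-8. vehicles 31 < 36; floor area 14,200 square feet ≤ 18,000 square feet → Operating Registration not required.
Sec. 13-9. does not operate vehicles for hire; floor area 14,200 square feet > 6,900 square feet; prepares food on-site → Livery License not required.

Large Employer Permit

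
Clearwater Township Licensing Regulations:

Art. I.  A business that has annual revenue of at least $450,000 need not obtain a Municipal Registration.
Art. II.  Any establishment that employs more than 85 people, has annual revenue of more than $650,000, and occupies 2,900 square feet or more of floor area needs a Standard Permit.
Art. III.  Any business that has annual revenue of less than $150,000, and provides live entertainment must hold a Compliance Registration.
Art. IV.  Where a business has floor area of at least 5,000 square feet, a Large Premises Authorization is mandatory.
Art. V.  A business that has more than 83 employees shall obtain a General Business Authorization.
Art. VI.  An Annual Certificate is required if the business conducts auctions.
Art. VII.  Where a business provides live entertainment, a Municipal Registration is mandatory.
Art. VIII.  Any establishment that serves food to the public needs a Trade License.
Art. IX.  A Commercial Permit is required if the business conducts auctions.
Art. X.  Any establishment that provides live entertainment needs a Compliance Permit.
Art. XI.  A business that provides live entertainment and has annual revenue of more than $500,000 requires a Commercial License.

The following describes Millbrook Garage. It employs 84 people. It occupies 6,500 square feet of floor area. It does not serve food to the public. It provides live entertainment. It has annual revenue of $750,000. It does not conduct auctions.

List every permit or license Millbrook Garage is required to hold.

Commercial License, Compliance Permit, General Business Authorization, Large Premises Authorization

Art. I. revenue $750,000 ≥ $450,000 → exempt from Municipal Registration.
Art. II. employees 84 ≤ 85; revenue $750,000 > $650,000; floor area 6,500 square feet ≥ 2,900 square feet → Standard Permit not required.
Art. III. revenue $750,000 ≥ $150,000; provides live entertainment → Compliance Registration not required.
Art. IV. floor area 6,500 square feet ≥ 5,000 square feet → Large Premises Authorization required.
Art. V. employees 84 > 83 → General Business Authorization required.
Art. VI. does not conduct auctions → Annual Certificate not required.
Art. VII. provides live entertainment → Municipal Registration required.
Art. VIII. does not serve food to the public → Trade License not required.
Art. IX. does not conduct auctions → Commercial Permit not required.
Art. X. provides live entertainment → Compliance Permit required.
Art. XI. provides live entertainment; revenue $750,000 > $500,000 → Commercial License required.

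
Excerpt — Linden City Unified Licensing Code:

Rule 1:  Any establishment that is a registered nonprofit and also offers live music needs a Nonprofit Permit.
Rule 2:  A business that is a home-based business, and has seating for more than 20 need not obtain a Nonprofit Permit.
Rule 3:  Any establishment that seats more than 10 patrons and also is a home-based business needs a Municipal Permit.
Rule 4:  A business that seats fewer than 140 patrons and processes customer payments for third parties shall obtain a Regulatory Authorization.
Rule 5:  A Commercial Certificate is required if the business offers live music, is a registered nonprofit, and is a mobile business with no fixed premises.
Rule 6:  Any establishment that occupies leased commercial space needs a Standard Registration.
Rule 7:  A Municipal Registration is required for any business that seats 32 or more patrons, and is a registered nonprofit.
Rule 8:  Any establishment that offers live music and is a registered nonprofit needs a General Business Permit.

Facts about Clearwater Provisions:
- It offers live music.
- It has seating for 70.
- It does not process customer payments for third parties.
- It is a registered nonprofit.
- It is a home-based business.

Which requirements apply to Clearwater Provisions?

Rule 1: is a registered nonprofit; offers live music → Nonprofit Permit required.
Rule 2: is a home-based business; seating 70 > 20 → exempt from Nonprofit Permit.
Rule 3: seating 70 > 10; is a home-based business → Municipal Permit required.
Rule 4: seating 70 < 140; does not process customer payments for third parties → Regulatory Authorization not required.
Rule 5: offers live music; is a registered nonprofit; is a home-based business (not: is a mobile business with no fixed premises) → Commercial Certificate not required.
Rule 6: is a home-based business (not: occupies leased commercial space) → Standard Registration not required.
Rule 7: seating 70 ≥ 32; is a registered nonprofit → Municipal Registration required.
Rule 8: offers live music; is a registered nonprofit → General Business Permit required.

General Business Permit, Municipal Permit, Municipal Registration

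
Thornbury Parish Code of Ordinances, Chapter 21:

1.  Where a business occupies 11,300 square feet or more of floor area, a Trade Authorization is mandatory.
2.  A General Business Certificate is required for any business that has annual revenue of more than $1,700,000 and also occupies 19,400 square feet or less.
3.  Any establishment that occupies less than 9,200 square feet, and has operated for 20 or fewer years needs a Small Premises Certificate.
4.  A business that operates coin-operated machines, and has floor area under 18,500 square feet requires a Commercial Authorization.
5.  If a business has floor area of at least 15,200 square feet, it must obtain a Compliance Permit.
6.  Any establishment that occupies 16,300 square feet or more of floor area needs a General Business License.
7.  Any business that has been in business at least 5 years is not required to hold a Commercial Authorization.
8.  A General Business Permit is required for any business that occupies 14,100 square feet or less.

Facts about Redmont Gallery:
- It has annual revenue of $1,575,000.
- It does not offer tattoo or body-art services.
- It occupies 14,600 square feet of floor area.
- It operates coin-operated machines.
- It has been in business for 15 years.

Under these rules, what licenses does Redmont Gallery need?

1. floor area 14,600 square feet ≥ 11,300 square feet → Trade Authorization required.
2. revenue $1,575,000 ≤ $1,700,000; floor area 14,600 square feet ≤ 19,400 square feet → General Business Certificate not required.
3. floor area 14,600 square feet ≥ 9,200 square feet; years in business 15 ≤ 20 → Small Premises Certificate not required.
4. operates coin-operated machines; floor area 14,600 square feet < 18,500 square feet → Commercial Authorization required.
5. floor area 14,600 square feet < 15,200 square feet → Compliance Permit not required.
6. floor area 14,600 square feet < 16,300 square feet → General Business License not required.
7. years in business 15 ≥ 5 → exempt from Commercial Authorization.
8. floor area 14,600 square feet > 14,100 square feet → General Business Permit not required.

Trade Authorization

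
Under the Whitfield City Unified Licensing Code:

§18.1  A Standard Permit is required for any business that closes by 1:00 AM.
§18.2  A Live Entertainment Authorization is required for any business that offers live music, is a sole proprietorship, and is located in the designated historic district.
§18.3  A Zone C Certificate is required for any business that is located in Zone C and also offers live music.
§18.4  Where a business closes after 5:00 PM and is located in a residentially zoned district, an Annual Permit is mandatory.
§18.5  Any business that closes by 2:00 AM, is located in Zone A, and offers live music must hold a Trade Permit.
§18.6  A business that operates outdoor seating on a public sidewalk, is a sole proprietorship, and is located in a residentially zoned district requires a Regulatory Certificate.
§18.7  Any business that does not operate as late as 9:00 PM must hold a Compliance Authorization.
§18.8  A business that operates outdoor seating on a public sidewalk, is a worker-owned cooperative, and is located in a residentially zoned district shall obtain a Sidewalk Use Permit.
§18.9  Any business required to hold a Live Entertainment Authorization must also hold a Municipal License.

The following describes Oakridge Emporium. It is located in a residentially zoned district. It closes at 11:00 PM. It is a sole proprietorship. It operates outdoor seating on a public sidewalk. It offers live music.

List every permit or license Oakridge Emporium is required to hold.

§18.1 closes 11:00 PM, at/before 1:00 AM → Standard Permit required.
§18.2 offers live music; is a sole proprietorship; is located in a residentially zoned district (not: is located in the designated historic district) → Live Entertainment Authorization not required.
§18.3 is located in a residentially zoned district (not: is located in Zone C); offers live music → Zone C Certificate not required.
§18.4 closes 11:00 PM, after 5:00 PM; is located in a residentially zoned district → Annual Permit required.
§18.5 closes 11:00 PM, at/before 2:00 AM; is located in a residentially zoned district (not: is located in Zone A); offers live music → Trade Permit not required.
§18.6 operates outdoor seating on a public sidewalk; is a sole proprietorship; is located in a residentially zoned district → Regulatory Certificate required.
§18.7 closes 11:00 PM, after 9:00 PM → Compliance Authorization not required.
§18.8 operates outdoor seating on a public sidewalk; is a sole proprietorship (not: is a worker-owned cooperative); is located in a residentially zoned district → Sidewalk Use Permit not required.
§18.9 Live Entertainment Authorization is not required → no effect.

Annual Permit, Regulatory Certificate, Standard Permit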